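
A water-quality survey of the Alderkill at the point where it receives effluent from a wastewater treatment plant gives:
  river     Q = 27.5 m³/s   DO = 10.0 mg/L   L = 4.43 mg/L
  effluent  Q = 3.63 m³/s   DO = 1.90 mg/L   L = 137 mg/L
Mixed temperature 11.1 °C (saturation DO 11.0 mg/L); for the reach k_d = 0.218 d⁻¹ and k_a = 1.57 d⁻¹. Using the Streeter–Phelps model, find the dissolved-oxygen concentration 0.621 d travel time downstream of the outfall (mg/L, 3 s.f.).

DO ≈ 8.68 mg/L

Mixed DO = (27.5×10.0 + 3.63×1.90)/(27.5+3.63) = 281.9/31.13 = 9.055 mg/L.
Mixed L₀ = (27.5×4.43 + 3.63×137)/(31.13) = 619.1/31.13 = 19.89 mg/L.
Initial deficit D₀ = C_s − DO₀ = 11.0 − 9.055 = 1.945 mg/L.
D(0.621) = [0.218×19.89/(1.57−0.218)](e^(−0.218×0.621) − e^(−1.57×0.621)) + 1.945 e^(−1.57×0.621)
= 3.207 × (0.8734 − 0.3772) + 1.945 × 0.3772 = 2.325 mg/L.
DO = 11.0 − 2.325 = 8.675 mg/L.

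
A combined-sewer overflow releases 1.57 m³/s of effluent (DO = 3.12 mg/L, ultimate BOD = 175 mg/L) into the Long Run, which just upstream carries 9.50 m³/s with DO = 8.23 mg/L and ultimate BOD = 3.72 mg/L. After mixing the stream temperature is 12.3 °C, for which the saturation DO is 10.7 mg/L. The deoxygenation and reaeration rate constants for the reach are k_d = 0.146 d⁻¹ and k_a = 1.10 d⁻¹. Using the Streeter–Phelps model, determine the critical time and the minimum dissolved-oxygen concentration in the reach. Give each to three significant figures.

t_c ≈ 0.684 d; minimum DO ≈ 7.34 mg/L

Mixed DO = (9.50×8.23 + 1.57×3.12)/(9.50+1.57) = 83.08/11.07 = 7.505 mg/L.
Mixed L₀ = (9.50×3.72 + 1.57×175)/(11.07) = 310.1/11.07 = 28.01 mg/L.
Initial deficit D₀ = C_s − DO₀ = 10.7 − 7.505 = 3.195 mg/L.
t_c = (1/0.9540) ln[(1.10/0.146)(1 − 3.195×0.9540/(0.146×28.01))] = 1.048 × ln(1.920) = 0.6835 d.
D_c = (0.146/1.10) × 28.01 × e^(−0.146×0.6835) = 0.1327 × 28.01 × 0.9050 = 3.365 mg/L.
Minimum DO = 10.7 − 3.365 = 7.335 mg/L.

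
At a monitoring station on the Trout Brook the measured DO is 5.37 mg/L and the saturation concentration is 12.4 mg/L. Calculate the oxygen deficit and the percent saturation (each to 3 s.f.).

D = C_s − C = 12.4 − 5.37 = 7.03 mg/L.
% saturation = 5.37/12.4 × 100 = 43.3 %.

D ≈ 7.03 mg/L; 43.3 % saturation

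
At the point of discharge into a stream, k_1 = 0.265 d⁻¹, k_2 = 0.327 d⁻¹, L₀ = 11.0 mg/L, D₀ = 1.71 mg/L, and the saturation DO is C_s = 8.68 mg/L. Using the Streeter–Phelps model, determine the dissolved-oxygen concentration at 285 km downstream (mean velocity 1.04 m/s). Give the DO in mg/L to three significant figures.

DO ≈ 4.45 mg/L

Travel time t = x/v = 285 km / (1.04 m/s) = 285000 m / 1.04 m/s = 274000 s = 3.172 d.
k_1 L₀/(k_2−k_1) = 0.265×11.0/(0.327−0.265) = 2.915/0.06200 = 47.02 mg/L.
e^(−k_1 t) = e^(−0.265×3.172) = 0.4315; e^(−k_2 t) = e^(−0.327×3.172) = 0.3545.
D = 47.02 × (0.4315 − 0.3545) + 1.71 × 0.3545 = 3.622 + 0.6061 = 4.228 mg/L.
DO = C_s − D = 8.68 − 4.228 = 4.452 mg/L.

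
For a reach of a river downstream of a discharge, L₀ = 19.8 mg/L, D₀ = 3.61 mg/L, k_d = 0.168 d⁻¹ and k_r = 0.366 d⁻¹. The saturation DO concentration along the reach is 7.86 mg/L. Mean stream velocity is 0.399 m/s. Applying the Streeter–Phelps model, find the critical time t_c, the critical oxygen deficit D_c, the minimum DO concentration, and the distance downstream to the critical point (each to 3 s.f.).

With k_r/k_d = 2.179 and 1 − D₀(k_r−k_d)/(k_d L₀) = 0.7851,
t_c = ln(2.179 × 0.7851) / (0.366 − 0.168) = ln(1.710) / 0.1980 = 0.5367/0.1980 = 2.711 d.
L(t_c) = L₀ e^(−k_d t_c) = 19.8 × 0.6342 = 12.56 mg/L, and at the critical point k_r D_c = k_d L, so D_c = (0.168/0.366) × 12.56 = 5.764 mg/L.
Minimum DO = C_s − D_c = 7.86 − 5.764 = 2.096 mg/L.
x_c = v t_c = 0.399 m/s × 2.711 d × 86400 s/d = 93450 m ≈ 93.5 km.

t_c ≈ 2.71 d; D_c ≈ 5.76 mg/L; min DO ≈ 2.10 mg/L; x_c ≈ 93.5 km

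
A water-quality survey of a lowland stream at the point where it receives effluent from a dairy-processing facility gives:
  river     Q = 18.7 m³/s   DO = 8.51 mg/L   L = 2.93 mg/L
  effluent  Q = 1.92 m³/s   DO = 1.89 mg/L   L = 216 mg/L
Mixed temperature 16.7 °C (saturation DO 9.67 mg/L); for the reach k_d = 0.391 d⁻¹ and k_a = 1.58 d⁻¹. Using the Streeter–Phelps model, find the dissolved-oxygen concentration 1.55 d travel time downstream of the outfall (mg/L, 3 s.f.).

DO ≈ 6.08 mg/L

Mixed DO = (18.7×8.51 + 1.92×1.89)/(18.7+1.92) = 162.8/20.62 = 7.894 mg/L.
Mixed L₀ = (18.7×2.93 + 1.92×216)/(20.62) = 469.5/20.62 = 22.77 mg/L.
Initial deficit D₀ = C_s − DO₀ = 9.67 − 7.894 = 1.776 mg/L.
D(1.55) = [0.391×22.77/(1.58−0.391)](e^(−0.391×1.55) − e^(−1.58×1.55)) + 1.776 e^(−1.58×1.55)
= 7.488 × (0.5455 − 0.08638) + 1.776 × 0.08638 = 3.591 mg/L.
DO = 9.67 − 3.591 = 6.079 mg/L.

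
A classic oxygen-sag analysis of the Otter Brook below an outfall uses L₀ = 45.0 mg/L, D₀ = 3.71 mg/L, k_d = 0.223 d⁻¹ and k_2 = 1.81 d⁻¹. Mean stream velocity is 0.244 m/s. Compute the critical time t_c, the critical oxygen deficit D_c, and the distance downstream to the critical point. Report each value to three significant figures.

With k_2/k_d = 8.117 and 1 − D₀(k_2−k_d)/(k_d L₀) = 0.4133,
t_c = ln(8.117 × 0.4133) / (1.81 − 0.223) = ln(3.354) / 1.587 = 1.210/1.587 = 0.7626 d.
L(t_c) = L₀ e^(−k_d t_c) = 45.0 × 0.8436 = 37.96 mg/L, and at the critical point k_2 D_c = k_d L, so D_c = (0.223/1.81) × 37.96 = 4.677 mg/L.
x_c = v t_c = 0.244 m/s × 0.7626 d × 86400 s/d = 16080 m ≈ 16.1 km.

t_c ≈ 0.763 d; D_c ≈ 4.68 mg/L; x_c ≈ 16.1 km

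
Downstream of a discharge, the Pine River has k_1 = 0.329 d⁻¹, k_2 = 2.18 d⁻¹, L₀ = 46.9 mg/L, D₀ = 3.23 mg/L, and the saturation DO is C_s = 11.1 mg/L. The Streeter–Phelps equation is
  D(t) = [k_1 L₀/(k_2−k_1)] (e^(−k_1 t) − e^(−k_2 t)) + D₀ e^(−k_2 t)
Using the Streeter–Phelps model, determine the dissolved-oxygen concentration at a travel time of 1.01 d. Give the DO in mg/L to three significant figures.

DO ≈ 5.69 mg/L

k_1 L₀/(k_2−k_1) = 0.329×46.9/(2.18−0.329) = 15.43/1.851 = 8.336 mg/L.
e^(−k_1 t) = e^(−0.329×1.010) = 0.7173; e^(−k_2 t) = e^(−2.18×1.010) = 0.1106.
D = 8.336 × (0.7173 − 0.1106) + 3.23 × 0.1106 = 5.057 + 0.3573 = 5.415 mg/L.
DO = C_s − D = 11.1 − 5.415 = 5.685 mg/L.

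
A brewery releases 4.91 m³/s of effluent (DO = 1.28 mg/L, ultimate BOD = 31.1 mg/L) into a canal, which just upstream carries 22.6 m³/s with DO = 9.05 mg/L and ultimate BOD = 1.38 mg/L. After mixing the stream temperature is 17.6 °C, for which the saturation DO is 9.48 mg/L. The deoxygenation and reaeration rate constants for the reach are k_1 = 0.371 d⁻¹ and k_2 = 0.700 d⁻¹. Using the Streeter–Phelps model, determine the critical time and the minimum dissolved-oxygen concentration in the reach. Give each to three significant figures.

t_c ≈ 1.09 d; minimum DO ≈ 7.12 mg/L

Mixed DO = (22.6×9.05 + 4.91×1.28)/(22.6+4.91) = 210.8/27.51 = 7.663 mg/L.
Mixed L₀ = (22.6×1.38 + 4.91×31.1)/(27.51) = 183.9/27.51 = 6.684 mg/L.
Initial deficit D₀ = C_s − DO₀ = 9.48 − 7.663 = 1.817 mg/L.
t_c = (1/0.3290) ln[(0.700/0.371)(1 − 1.817×0.3290/(0.371×6.684))] = 3.040 × ln(1.432) = 1.091 d.
D_c = (0.371/0.700) × 6.684 × e^(−0.371×1.091) = 0.5300 × 6.684 × 0.6670 = 2.363 mg/L.
Minimum DO = 9.48 − 2.363 = 7.117 mg/L.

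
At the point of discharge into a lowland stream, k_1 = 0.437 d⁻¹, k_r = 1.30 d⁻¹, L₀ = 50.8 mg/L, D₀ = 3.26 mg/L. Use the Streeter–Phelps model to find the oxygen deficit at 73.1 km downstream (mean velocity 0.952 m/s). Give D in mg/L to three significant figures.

Travel time t = x/v = 73.1 km / (0.952 m/s) = 73100 m / 0.952 m/s = 76790 s = 0.8887 d.
k_1 L₀/(k_r−k_1) = 0.437×50.8/(1.30−0.437) = 22.20/0.8630 = 25.72 mg/L.
e^(−k_1 t) = e^(−0.437×0.8887) = 0.6782; e^(−k_r t) = e^(−1.30×0.8887) = 0.3150.
D = 25.72 × (0.6782 − 0.3150) + 3.26 × 0.3150 = 9.343 + 1.027 = 10.37 mg/L.

D ≈ 10.4 mg/L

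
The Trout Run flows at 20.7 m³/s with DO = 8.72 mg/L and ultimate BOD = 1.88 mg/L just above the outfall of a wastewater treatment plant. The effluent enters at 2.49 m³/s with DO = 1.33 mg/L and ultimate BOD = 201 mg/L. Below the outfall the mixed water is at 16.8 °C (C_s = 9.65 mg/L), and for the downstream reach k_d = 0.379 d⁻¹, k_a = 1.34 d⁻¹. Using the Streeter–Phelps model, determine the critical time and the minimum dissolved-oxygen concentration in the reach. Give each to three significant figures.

t_c ≈ 1.10 d; minimum DO ≈ 5.31 mg/L

Mixed DO = (20.7×8.72 + 2.49×1.33)/(20.7+2.49) = 183.8/23.19 = 7.927 mg/L.
Mixed L₀ = (20.7×1.88 + 2.49×201)/(23.19) = 539.4/23.19 = 23.26 mg/L.
Initial deficit D₀ = C_s − DO₀ = 9.65 − 7.927 = 1.723 mg/L.
t_c = (1/0.9610) ln[(1.34/0.379)(1 − 1.723×0.9610/(0.379×23.26))] = 1.041 × ln(2.871) = 1.098 d.
D_c = (0.379/1.34) × 23.26 × e^(−0.379×1.098) = 0.2828 × 23.26 × 0.6597 = 4.340 mg/L.
Minimum DO = 9.65 − 4.340 = 5.310 mg/L.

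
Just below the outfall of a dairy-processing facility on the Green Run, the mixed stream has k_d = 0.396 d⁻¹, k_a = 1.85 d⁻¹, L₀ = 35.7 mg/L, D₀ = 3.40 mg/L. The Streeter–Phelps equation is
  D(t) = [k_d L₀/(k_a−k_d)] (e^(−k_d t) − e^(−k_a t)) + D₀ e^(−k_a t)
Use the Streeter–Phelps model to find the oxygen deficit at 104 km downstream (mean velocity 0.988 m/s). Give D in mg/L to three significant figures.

D ≈ 5.34 mg/L

Travel time t = x/v = 104 km / (0.988 m/s) = 104000 m / 0.988 m/s = 105300 s = 1.218 d.
k_d L₀/(k_a−k_d) = 0.396×35.7/(1.85−0.396) = 14.14/1.454 = 9.723 mg/L.
e^(−k_d t) = e^(−0.396×1.218) = 0.6173; e^(−k_a t) = e^(−1.85×1.218) = 0.1050.
D = 9.723 × (0.6173 − 0.1050) + 3.40 × 0.1050 = 4.981 + 0.3570 = 5.338 mg/L.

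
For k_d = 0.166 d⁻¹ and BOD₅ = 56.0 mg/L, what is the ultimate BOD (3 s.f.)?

BOD₅ = L₀(1 − e^(−5k_d)) ⇒ L₀ = BOD₅ / (1 − e^(−5×0.166))
= 56.0 / (1 − 0.4360) = 56.0 / 0.5640 = 99.30 mg/L.

L₀ ≈ 99.3 mg/L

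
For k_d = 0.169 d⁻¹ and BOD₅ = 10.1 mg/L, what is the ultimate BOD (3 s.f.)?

BOD₅ = L₀(1 − e^(−5k_d)) ⇒ L₀ = BOD₅ / (1 − e^(−5×0.169))
= 10.1 / (1 − 0.4296) = 10.1 / 0.5704 = 17.71 mg/L.

L₀ ≈ 17.7 mg/L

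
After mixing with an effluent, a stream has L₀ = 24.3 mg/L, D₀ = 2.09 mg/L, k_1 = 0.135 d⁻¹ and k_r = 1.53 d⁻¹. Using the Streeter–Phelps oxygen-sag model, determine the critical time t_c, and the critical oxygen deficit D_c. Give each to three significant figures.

At the critical point dD/dt = 0, so k_1 L₀ e^(−k_1 t) = k_r D. Substituting D(t) from the Streeter–Phelps equation and solving for t gives
t_c = ln[(k_r/k_1)(1 − D₀(k_r−k_1)/(k_1 L₀))] / (k_r−k_1).
Here k_r−k_1 = 1.395 d⁻¹ and 1 − D₀(k_r−k_1)/(k_1 L₀) = 1 − 2.09×1.395/(0.135×24.3) = 0.1112, so
t_c = ln(11.33 × 0.1112) / 1.395 = 0.2318 / 1.395 = 0.1661 d.
L(t_c) = L₀ e^(−k_1 t_c) = 24.3 × 0.9778 = 23.76 mg/L, and at the critical point k_r D_c = k_1 L, so D_c = (0.135/1.53) × 23.76 = 2.097 mg/L.

t_c ≈ 0.166 d; D_c ≈ 2.10 mg/L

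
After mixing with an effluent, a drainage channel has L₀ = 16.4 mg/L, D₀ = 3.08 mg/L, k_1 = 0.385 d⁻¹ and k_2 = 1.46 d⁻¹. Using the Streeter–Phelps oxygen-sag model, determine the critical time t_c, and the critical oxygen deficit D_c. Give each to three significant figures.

With k_2/k_1 = 3.792 and 1 − D₀(k_2−k_1)/(k_1 L₀) = 0.4756,
t_c = ln(3.792 × 0.4756) / (1.46 − 0.385) = ln(1.804) / 1.075 = 0.5898/1.075 = 0.5486 d.
D_c = (k_1/k_2) L₀ e^(−k_1 t_c) = (0.385/1.46) × 16.4 × e^(−0.385×0.5486) = 0.2637 × 16.4 × 0.8096 = 3.501 mg/L.

t_c ≈ 0.549 d; D_c ≈ 3.50 mg/L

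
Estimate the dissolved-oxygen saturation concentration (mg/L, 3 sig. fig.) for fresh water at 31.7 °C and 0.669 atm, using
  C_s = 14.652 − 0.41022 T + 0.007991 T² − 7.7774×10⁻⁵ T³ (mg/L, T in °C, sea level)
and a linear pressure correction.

C_s ≈ 4.82 mg/L

At sea level: C_s = 14.652 − 0.41022×31.7 + 0.007991×31.7² − 7.7774×10⁻⁵×31.7³ = 7.201 mg/L.
Pressure correction: C_s' = 7.201 × 0.669 = 4.817 mg/L.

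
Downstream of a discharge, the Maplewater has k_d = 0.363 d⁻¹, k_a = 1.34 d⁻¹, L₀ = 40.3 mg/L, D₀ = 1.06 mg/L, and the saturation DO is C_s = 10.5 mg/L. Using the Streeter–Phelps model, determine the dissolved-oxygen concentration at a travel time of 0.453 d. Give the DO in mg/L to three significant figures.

k_d L₀/(k_a−k_d) = 0.363×40.3/(1.34−0.363) = 14.63/0.9770 = 14.97 mg/L.
e^(−k_d t) = e^(−0.363×0.4530) = 0.8484; e^(−k_a t) = e^(−1.34×0.4530) = 0.5450.
D = 14.97 × (0.8484 − 0.5450) + 1.06 × 0.5450 = 4.543 + 0.5777 = 5.121 mg/L.
DO = C_s − D = 10.5 − 5.121 = 5.379 mg/L.

DO ≈ 5.38 mg/L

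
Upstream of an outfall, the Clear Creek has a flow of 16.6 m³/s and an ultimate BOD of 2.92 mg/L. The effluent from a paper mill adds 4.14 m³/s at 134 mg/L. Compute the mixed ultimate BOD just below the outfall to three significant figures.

29.1 mg/L

Flow-weighted mixing: C = (Q_r C_r + Q_w C_w)/(Q_r + Q_w)
= (16.6×2.92 + 4.14×134)/(16.6 + 4.14) = 603.2/20.74 = 29.09 mg/L.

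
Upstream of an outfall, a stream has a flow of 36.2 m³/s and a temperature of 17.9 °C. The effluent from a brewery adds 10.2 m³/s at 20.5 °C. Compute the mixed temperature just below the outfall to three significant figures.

Flow-weighted mixing: C = (Q_r C_r + Q_w C_w)/(Q_r + Q_w)
= (36.2×17.9 + 10.2×20.5)/(36.2 + 10.2) = 857.1/46.40 = 18.47 °C.

18.5 °C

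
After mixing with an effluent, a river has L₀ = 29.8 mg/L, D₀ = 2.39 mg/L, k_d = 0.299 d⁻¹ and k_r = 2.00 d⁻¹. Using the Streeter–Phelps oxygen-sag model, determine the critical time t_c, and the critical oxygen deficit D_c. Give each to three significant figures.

t_c ≈ 0.759 d; D_c ≈ 3.55 mg/L

With k_r/k_d = 6.689 and 1 − D₀(k_r−k_d)/(k_d L₀) = 0.5437,
t_c = ln(6.689 × 0.5437) / (2.00 − 0.299) = ln(3.637) / 1.701 = 1.291/1.701 = 0.7591 d.
D_c = (k_d/k_r) L₀ e^(−k_d t_c) = (0.299/2.00) × 29.8 × e^(−0.299×0.7591) = 0.1495 × 29.8 × 0.7970 = 3.551 mg/L.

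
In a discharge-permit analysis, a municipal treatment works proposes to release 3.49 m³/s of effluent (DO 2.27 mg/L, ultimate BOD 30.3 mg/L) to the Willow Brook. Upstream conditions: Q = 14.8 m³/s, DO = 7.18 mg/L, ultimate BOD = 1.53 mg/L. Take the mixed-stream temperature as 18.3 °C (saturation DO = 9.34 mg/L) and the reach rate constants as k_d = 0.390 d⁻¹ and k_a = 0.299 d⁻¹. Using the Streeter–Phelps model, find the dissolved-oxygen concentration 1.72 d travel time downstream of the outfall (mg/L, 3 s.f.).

Mixed DO = (14.8×7.18 + 3.49×2.27)/(14.8+3.49) = 114.2/18.29 = 6.243 mg/L.
Mixed L₀ = (14.8×1.53 + 3.49×30.3)/(18.29) = 128.4/18.29 = 7.020 mg/L.
Initial deficit D₀ = C_s − DO₀ = 9.34 − 6.243 = 3.097 mg/L.
D(1.72) = [0.390×7.020/(0.299−0.390)](e^(−0.390×1.72) − e^(−0.299×1.72)) + 3.097 e^(−0.299×1.72)
= -30.08 × (0.5113 − 0.5979) + 3.097 × 0.5979 = 4.458 mg/L.
DO = 9.34 − 4.458 = 4.882 mg/L.

DO ≈ 4.88 mg/L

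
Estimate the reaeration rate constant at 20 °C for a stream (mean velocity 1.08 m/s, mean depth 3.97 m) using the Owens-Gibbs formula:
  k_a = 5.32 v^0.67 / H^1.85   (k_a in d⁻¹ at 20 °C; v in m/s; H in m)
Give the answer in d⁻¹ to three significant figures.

k_a = 5.32 × 1.08^0.67 / 3.97^1.85 = 5.32 × 1.053 / 12.82 = 0.4371 d⁻¹.

k_a ≈ 0.437 d⁻¹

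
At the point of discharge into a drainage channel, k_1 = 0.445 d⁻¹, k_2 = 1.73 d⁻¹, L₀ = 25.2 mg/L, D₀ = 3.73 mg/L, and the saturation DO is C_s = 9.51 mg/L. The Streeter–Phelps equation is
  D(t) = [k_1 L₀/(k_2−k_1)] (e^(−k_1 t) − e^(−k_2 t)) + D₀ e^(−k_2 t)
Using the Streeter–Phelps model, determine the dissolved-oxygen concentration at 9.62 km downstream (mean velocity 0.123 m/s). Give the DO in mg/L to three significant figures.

Travel time t = x/v = 9.62 km / (0.123 m/s) = 9620 m / 0.123 m/s = 78210 s = 0.9052 d.
k_1 L₀/(k_2−k_1) = 0.445×25.2/(1.73−0.445) = 11.21/1.285 = 8.727 mg/L.
e^(−k_1 t) = e^(−0.445×0.9052) = 0.6684; e^(−k_2 t) = e^(−1.73×0.9052) = 0.2089.
D = 8.727 × (0.6684 − 0.2089) + 3.73 × 0.2089 = 4.010 + 0.7791 = 4.790 mg/L.
DO = C_s − D = 9.51 − 4.790 = 4.720 mg/L.

DO ≈ 4.72 mg/L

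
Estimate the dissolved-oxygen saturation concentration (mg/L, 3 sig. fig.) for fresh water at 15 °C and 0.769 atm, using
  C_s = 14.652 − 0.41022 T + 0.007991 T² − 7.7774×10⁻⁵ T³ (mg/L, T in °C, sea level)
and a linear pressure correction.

C_s ≈ 7.72 mg/L

At sea level: C_s = 14.652 − 0.41022×15 + 0.007991×15² − 7.7774×10⁻⁵×15³ = 10.03 mg/L.
Pressure correction: C_s' = 10.03 × 0.769 = 7.716 mg/L.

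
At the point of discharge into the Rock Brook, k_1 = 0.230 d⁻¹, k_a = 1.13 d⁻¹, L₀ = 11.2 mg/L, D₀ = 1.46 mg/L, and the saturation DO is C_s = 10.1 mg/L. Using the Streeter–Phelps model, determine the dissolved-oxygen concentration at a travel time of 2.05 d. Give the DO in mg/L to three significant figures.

DO ≈ 8.45 mg/L

k_1 L₀/(k_a−k_1) = 0.230×11.2/(1.13−0.230) = 2.576/0.9000 = 2.862 mg/L.
e^(−k_1 t) = e^(−0.230×2.050) = 0.6241; e^(−k_a t) = e^(−1.13×2.050) = 0.09862.
D = 2.862 × (0.6241 − 0.09862) + 1.46 × 0.09862 = 1.504 + 0.1440 = 1.648 mg/L.
DO = C_s − D = 10.1 − 1.648 = 8.452 mg/L.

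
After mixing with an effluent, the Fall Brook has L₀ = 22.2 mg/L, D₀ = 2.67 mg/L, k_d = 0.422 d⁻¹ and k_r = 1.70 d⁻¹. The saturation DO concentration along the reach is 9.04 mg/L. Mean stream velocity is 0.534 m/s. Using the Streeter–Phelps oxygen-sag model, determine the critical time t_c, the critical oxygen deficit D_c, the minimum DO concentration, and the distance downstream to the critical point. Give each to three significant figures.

t_c ≈ 0.736 d; D_c ≈ 4.04 mg/L; min DO ≈ 5.00 mg/L; x_c ≈ 34.0 km

With k_r/k_d = 4.028 and 1 − D₀(k_r−k_d)/(k_d L₀) = 0.6358,
t_c = ln(4.028 × 0.6358) / (1.70 − 0.422) = ln(2.561) / 1.278 = 0.9405/1.278 = 0.7359 d.
L(t_c) = L₀ e^(−k_d t_c) = 22.2 × 0.7330 = 16.27 mg/L, and at the critical point k_r D_c = k_d L, so D_c = (0.422/1.70) × 16.27 = 4.040 mg/L.
Minimum DO = C_s − D_c = 9.04 − 4.040 = 5.000 mg/L.
x_c = v t_c = 0.534 m/s × 0.7359 d × 86400 s/d = 33950 m ≈ 34.0 km.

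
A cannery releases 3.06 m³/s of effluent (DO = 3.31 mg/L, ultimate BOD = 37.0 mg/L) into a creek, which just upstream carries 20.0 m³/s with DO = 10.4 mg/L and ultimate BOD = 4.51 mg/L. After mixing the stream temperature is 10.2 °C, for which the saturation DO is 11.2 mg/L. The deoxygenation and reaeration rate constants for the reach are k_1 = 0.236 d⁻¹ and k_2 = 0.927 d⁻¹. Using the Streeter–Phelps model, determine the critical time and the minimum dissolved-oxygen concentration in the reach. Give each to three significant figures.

Mixed DO = (20.0×10.4 + 3.06×3.31)/(20.0+3.06) = 218.1/23.06 = 9.459 mg/L.
Mixed L₀ = (20.0×4.51 + 3.06×37.0)/(23.06) = 203.4/23.06 = 8.821 mg/L.
Initial deficit D₀ = C_s − DO₀ = 11.2 − 9.459 = 1.741 mg/L.
t_c = (1/0.6910) ln[(0.927/0.236)(1 − 1.741×0.6910/(0.236×8.821))] = 1.447 × ln(1.658) = 0.7320 d.
D_c = (0.236/0.927) × 8.821 × e^(−0.236×0.7320) = 0.2546 × 8.821 × 0.8413 = 1.889 mg/L.
Minimum DO = 11.2 − 1.889 = 9.311 mg/L.

t_c ≈ 0.732 d; minimum DO ≈ 9.31 mg/L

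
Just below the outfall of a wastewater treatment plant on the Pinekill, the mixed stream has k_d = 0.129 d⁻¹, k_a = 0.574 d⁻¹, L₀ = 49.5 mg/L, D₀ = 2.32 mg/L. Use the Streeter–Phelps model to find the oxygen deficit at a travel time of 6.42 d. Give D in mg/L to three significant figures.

D ≈ 5.97 mg/L

k_d L₀/(k_a−k_d) = 0.129×49.5/(0.574−0.129) = 6.386/0.4450 = 14.35 mg/L.
e^(−k_d t) = e^(−0.129×6.420) = 0.4368; e^(−k_a t) = e^(−0.574×6.420) = 0.02510.
D = 14.35 × (0.4368 − 0.02510) + 2.32 × 0.02510 = 5.908 + 0.05822 = 5.967 mg/L.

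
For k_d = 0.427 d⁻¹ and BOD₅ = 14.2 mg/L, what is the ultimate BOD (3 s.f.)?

BOD₅ = L₀(1 − e^(−5k_d)) ⇒ L₀ = BOD₅ / (1 − e^(−5×0.427))
= 14.2 / (1 − 0.1182) = 14.2 / 0.8818 = 16.10 mg/L.

L₀ ≈ 16.1 mg/L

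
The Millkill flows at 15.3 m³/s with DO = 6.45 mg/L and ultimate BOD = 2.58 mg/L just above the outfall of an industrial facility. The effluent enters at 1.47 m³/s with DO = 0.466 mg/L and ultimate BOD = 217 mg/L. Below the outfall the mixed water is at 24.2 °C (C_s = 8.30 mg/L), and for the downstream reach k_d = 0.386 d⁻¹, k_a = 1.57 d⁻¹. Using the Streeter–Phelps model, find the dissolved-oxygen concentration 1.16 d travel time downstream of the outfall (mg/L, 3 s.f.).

DO ≈ 4.59 mg/L

Mixed DO = (15.3×6.45 + 1.47×0.466)/(15.3+1.47) = 99.37/16.77 = 5.925 mg/L.
Mixed L₀ = (15.3×2.58 + 1.47×217)/(16.77) = 358.5/16.77 = 21.38 mg/L.
Initial deficit D₀ = C_s − DO₀ = 8.30 − 5.925 = 2.375 mg/L.
D(1.16) = [0.386×21.38/(1.57−0.386)](e^(−0.386×1.16) − e^(−1.57×1.16)) + 2.375 e^(−1.57×1.16)
= 6.969 × (0.6391 − 0.1618) + 2.375 × 0.1618 = 3.710 mg/L.
DO = 8.30 − 3.710 = 4.590 mg/L.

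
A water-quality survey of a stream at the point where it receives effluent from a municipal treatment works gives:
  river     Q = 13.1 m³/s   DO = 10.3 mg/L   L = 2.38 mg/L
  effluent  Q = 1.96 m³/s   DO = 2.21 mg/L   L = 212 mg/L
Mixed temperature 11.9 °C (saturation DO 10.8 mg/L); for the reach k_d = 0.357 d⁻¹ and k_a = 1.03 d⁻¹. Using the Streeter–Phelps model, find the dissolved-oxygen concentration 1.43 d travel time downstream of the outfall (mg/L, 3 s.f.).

Mixed DO = (13.1×10.3 + 1.96×2.21)/(13.1+1.96) = 139.3/15.06 = 9.247 mg/L.
Mixed L₀ = (13.1×2.38 + 1.96×212)/(15.06) = 446.7/15.06 = 29.66 mg/L.
Initial deficit D₀ = C_s − DO₀ = 10.8 − 9.247 = 1.553 mg/L.
D(1.43) = [0.357×29.66/(1.03−0.357)](e^(−0.357×1.43) − e^(−1.03×1.43)) + 1.553 e^(−1.03×1.43)
= 15.73 × (0.6002 − 0.2293) + 1.553 × 0.2293 = 6.192 mg/L.
DO = 10.8 − 6.192 = 4.608 mg/L.

DO ≈ 4.61 mg/L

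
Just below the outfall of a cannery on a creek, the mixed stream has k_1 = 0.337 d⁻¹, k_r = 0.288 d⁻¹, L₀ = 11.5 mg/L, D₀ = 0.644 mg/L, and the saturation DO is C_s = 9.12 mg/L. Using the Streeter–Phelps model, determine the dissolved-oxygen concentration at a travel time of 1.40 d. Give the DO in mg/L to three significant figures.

k_1 L₀/(k_r−k_1) = 0.337×11.5/(0.288−0.337) = 3.876/-0.04900 = -79.09 mg/L.
e^(−k_1 t) = e^(−0.337×1.400) = 0.6239; e^(−k_r t) = e^(−0.288×1.400) = 0.6682.
D = -79.09 × (0.6239 − 0.6682) + 0.644 × 0.6682 = 3.504 + 0.4303 = 3.934 mg/L.
DO = C_s − D = 9.12 − 3.934 = 5.186 mg/L.

DO ≈ 5.19 mg/L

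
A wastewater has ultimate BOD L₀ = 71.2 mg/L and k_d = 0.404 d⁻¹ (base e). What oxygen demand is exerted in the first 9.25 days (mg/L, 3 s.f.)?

y_t = L₀(1 − e^(−k_d t)) = 71.2 × (1 − e^(−0.404×9.25))
= 71.2 × (1 − 0.02383) = 71.2 × 0.9762 = 69.50 mg/L.

y ≈ 69.5 mg/L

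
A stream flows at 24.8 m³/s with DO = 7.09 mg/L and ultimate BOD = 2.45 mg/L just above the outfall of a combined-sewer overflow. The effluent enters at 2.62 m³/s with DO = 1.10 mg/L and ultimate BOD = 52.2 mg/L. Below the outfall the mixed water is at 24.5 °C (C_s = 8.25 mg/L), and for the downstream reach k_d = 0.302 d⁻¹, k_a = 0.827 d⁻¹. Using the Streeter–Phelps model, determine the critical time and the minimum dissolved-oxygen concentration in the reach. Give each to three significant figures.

t_c ≈ 0.888 d; minimum DO ≈ 6.24 mg/L

Mixed DO = (24.8×7.09 + 2.62×1.10)/(24.8+2.62) = 178.7/27.42 = 6.518 mg/L.
Mixed L₀ = (24.8×2.45 + 2.62×52.2)/(27.42) = 197.5/27.42 = 7.204 mg/L.
Initial deficit D₀ = C_s − DO₀ = 8.25 − 6.518 = 1.732 mg/L.
t_c = (1/0.5250) ln[(0.827/0.302)(1 − 1.732×0.5250/(0.302×7.204))] = 1.905 × ln(1.594) = 0.8876 d.
D_c = (0.302/0.827) × 7.204 × e^(−0.302×0.8876) = 0.3652 × 7.204 × 0.7649 = 2.012 mg/L.
Minimum DO = 8.25 − 2.012 = 6.238 mg/L.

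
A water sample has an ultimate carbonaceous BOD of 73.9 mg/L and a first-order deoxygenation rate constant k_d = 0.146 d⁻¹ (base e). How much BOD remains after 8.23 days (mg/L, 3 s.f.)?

L ≈ 22.2 mg/L

L_t = L₀ e^(−k_d t) = 73.9 × e^(−0.146×8.23) = 73.9 × 0.3007 = 22.22 mg/L.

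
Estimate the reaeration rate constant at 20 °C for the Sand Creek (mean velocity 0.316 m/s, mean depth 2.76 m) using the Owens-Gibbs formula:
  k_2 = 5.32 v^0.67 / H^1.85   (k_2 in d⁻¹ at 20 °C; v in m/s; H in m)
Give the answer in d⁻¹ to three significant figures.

k_2 = 5.32 × 0.316^0.67 / 2.76^1.85 = 5.32 × 0.4622 / 6.542 = 0.3759 d⁻¹.

k_2 ≈ 0.376 d⁻¹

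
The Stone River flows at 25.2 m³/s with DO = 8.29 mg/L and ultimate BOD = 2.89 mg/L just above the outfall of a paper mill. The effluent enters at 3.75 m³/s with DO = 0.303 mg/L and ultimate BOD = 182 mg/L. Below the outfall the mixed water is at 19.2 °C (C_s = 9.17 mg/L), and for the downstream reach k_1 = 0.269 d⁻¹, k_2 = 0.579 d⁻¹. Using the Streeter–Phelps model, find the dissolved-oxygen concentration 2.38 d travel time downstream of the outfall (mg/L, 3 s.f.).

DO ≈ 2.46 mg/L

Mixed DO = (25.2×8.29 + 3.75×0.303)/(25.2+3.75) = 210.0/28.95 = 7.255 mg/L.
Mixed L₀ = (25.2×2.89 + 3.75×182)/(28.95) = 755.3/28.95 = 26.09 mg/L.
Initial deficit D₀ = C_s − DO₀ = 9.17 − 7.255 = 1.915 mg/L.
D(2.38) = [0.269×26.09/(0.579−0.269)](e^(−0.269×2.38) − e^(−0.579×2.38)) + 1.915 e^(−0.579×2.38)
= 22.64 × (0.5272 − 0.2521) + 1.915 × 0.2521 = 6.711 mg/L.
DO = 9.17 − 6.711 = 2.459 mg/L.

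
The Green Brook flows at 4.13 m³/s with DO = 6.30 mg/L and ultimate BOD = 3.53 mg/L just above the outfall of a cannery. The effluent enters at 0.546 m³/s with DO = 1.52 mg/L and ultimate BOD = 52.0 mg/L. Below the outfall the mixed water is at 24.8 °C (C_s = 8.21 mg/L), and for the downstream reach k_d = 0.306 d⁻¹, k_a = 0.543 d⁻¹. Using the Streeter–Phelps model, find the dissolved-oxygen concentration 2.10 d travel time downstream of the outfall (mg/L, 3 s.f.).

DO ≈ 4.97 mg/L

Mixed DO = (4.13×6.30 + 0.546×1.52)/(4.13+0.546) = 26.85/4.676 = 5.742 mg/L.
Mixed L₀ = (4.13×3.53 + 0.546×52.0)/(4.676) = 42.97/4.676 = 9.190 mg/L.
Initial deficit D₀ = C_s − DO₀ = 8.21 − 5.742 = 2.468 mg/L.
D(2.10) = [0.306×9.190/(0.543−0.306)](e^(−0.306×2.10) − e^(−0.543×2.10)) + 2.468 e^(−0.543×2.10)
= 11.87 × (0.5259 − 0.3197) + 2.468 × 0.3197 = 3.236 mg/L.
DO = 8.21 − 3.236 = 4.974 mg/L.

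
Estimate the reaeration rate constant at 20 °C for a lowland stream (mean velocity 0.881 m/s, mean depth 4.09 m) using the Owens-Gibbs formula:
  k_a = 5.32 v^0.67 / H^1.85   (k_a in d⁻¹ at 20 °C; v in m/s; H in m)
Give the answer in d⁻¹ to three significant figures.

k_a = 5.32 × 0.881^0.67 / 4.09^1.85 = 5.32 × 0.9186 / 13.54 = 0.3609 d⁻¹.

k_a ≈ 0.361 d⁻¹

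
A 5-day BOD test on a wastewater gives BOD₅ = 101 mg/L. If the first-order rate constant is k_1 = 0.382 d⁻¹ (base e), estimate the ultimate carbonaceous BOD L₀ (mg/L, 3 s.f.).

BOD₅ = L₀(1 − e^(−5k_1)) ⇒ L₀ = BOD₅ / (1 − e^(−5×0.382))
= 101 / (1 − 0.1481) = 101 / 0.8519 = 118.6 mg/L.

L₀ ≈ 119 mg/L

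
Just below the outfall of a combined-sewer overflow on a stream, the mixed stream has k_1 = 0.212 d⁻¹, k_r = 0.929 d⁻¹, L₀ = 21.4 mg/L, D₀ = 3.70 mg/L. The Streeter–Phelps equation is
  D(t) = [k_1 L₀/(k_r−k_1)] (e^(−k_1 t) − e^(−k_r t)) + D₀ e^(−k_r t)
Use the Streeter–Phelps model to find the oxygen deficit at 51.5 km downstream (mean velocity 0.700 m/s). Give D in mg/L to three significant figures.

Travel time t = x/v = 51.5 km / (0.700 m/s) = 51500 m / 0.700 m/s = 73570 s = 0.8515 d.
k_1 L₀/(k_r−k_1) = 0.212×21.4/(0.929−0.212) = 4.537/0.7170 = 6.327 mg/L.
e^(−k_1 t) = e^(−0.212×0.8515) = 0.8348; e^(−k_r t) = e^(−0.929×0.8515) = 0.4534.
D = 6.327 × (0.8348 − 0.4534) + 3.70 × 0.4534 = 2.414 + 1.677 = 4.091 mg/L.

D ≈ 4.09 mg/L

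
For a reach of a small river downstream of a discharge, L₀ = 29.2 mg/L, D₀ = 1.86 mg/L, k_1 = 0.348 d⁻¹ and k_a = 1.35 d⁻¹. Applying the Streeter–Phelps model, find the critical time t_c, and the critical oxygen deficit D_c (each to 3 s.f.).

t_c ≈ 1.15 d; D_c ≈ 5.04 mg/L

With k_a/k_1 = 3.879 and 1 − D₀(k_a−k_1)/(k_1 L₀) = 0.8166,
t_c = ln(3.879 × 0.8166) / (1.35 − 0.348) = ln(3.168) / 1.002 = 1.153/1.002 = 1.151 d.
L(t_c) = L₀ e^(−k_1 t_c) = 29.2 × 0.6700 = 19.56 mg/L, and at the critical point k_a D_c = k_1 L, so D_c = (0.348/1.35) × 19.56 = 5.043 mg/L.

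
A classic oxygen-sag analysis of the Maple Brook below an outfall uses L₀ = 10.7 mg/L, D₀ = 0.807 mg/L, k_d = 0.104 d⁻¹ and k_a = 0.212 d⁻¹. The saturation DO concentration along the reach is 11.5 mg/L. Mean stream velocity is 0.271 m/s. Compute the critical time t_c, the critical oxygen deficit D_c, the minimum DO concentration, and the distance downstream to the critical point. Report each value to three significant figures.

t_c ≈ 5.84 d; D_c ≈ 2.86 mg/L; min DO ≈ 8.64 mg/L; x_c ≈ 137 km

At the critical point dD/dt = 0, so k_d L₀ e^(−k_d t) = k_a D. Substituting D(t) from the Streeter–Phelps equation and solving for t gives
t_c = ln[(k_a/k_d)(1 − D₀(k_a−k_d)/(k_d L₀))] / (k_a−k_d).
Here k_a−k_d = 0.1080 d⁻¹ and 1 − D₀(k_a−k_d)/(k_d L₀) = 1 − 0.807×0.1080/(0.104×10.7) = 0.9217, so
t_c = ln(2.038 × 0.9217) / 0.1080 = 0.6306 / 0.1080 = 5.839 d.
D_c = (k_d/k_a) L₀ e^(−k_d t_c) = (0.104/0.212) × 10.7 × e^(−0.104×5.839) = 0.4906 × 10.7 × 0.5448 = 2.860 mg/L.
Minimum DO = C_s − D_c = 11.5 − 2.860 = 8.640 mg/L.
x_c = v t_c = 0.271 m/s × 5.839 d × 86400 s/d = 136700 m ≈ 137 km.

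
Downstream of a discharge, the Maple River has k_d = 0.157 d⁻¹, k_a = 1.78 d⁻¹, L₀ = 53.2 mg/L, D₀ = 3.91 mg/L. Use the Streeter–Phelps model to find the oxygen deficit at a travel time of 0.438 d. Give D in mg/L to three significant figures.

D ≈ 4.24 mg/L

k_d L₀/(k_a−k_d) = 0.157×53.2/(1.78−0.157) = 8.352/1.623 = 5.146 mg/L.
e^(−k_d t) = e^(−0.157×0.4380) = 0.9335; e^(−k_a t) = e^(−1.78×0.4380) = 0.4586.
D = 5.146 × (0.9335 − 0.4586) + 3.91 × 0.4586 = 2.444 + 1.793 = 4.237 mg/L.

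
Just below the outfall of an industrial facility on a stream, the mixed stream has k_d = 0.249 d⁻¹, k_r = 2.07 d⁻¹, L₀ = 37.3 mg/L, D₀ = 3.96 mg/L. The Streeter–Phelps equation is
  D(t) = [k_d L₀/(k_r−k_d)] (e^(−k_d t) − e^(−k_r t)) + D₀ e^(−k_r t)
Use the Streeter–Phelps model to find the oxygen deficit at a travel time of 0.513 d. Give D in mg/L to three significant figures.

k_d L₀/(k_r−k_d) = 0.249×37.3/(2.07−0.249) = 9.288/1.821 = 5.100 mg/L.
e^(−k_d t) = e^(−0.249×0.5130) = 0.8801; e^(−k_r t) = e^(−2.07×0.5130) = 0.3458.
D = 5.100 × (0.8801 − 0.3458) + 3.96 × 0.3458 = 2.725 + 1.369 = 4.094 mg/L.

D ≈ 4.09 mg/L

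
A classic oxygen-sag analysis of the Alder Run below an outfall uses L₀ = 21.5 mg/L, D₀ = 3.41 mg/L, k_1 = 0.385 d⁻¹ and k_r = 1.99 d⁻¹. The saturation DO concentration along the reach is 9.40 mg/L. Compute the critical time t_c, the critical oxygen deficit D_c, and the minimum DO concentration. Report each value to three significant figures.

t_c ≈ 0.349 d; D_c ≈ 3.64 mg/L; min DO ≈ 5.76 mg/L

At the critical point dD/dt = 0, so k_1 L₀ e^(−k_1 t) = k_r D. Substituting D(t) from the Streeter–Phelps equation and solving for t gives
t_c = ln[(k_r/k_1)(1 − D₀(k_r−k_1)/(k_1 L₀))] / (k_r−k_1).
Here k_r−k_1 = 1.605 d⁻¹ and 1 − D₀(k_r−k_1)/(k_1 L₀) = 1 − 3.41×1.605/(0.385×21.5) = 0.3388, so
t_c = ln(5.169 × 0.3388) / 1.605 = 0.5603 / 1.605 = 0.3491 d.
L(t_c) = L₀ e^(−k_1 t_c) = 21.5 × 0.8742 = 18.80 mg/L, and at the critical point k_r D_c = k_1 L, so D_c = (0.385/1.99) × 18.80 = 3.636 mg/L.
Minimum DO = C_s − D_c = 9.40 − 3.636 = 5.764 mg/L.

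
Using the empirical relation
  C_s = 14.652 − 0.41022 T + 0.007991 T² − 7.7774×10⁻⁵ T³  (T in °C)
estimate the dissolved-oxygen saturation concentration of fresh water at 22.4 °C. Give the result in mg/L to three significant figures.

C_s ≈ 8.60 mg/L

C_s = 14.652 − 0.41022×22.4 + 0.007991×22.4² − 7.7774×10⁻⁵×22.4³ = 8.599 mg/L.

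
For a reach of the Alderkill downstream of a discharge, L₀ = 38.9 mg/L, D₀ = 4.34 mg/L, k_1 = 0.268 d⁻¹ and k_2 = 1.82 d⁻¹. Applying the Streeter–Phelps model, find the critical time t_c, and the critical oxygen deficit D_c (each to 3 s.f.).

t_c = [1/(k_2−k_1)] ln[(k_2/k_1)(1 − D₀(k_2−k_1)/(k_1 L₀))]
= [1/(1.82−0.268)] ln[(1.82/0.268)(1 − 4.34×1.552/(0.268×38.9))]
= (1/1.552) ln[6.791 × 0.3539] = 0.6443 × ln(2.403) = 0.6443 × 0.8769 = 0.5650 d.
D_c = (k_1/k_2) L₀ e^(−k_1 t_c) = (0.268/1.82) × 38.9 × e^(−0.268×0.5650) = 0.1473 × 38.9 × 0.8595 = 4.923 mg/L.

t_c ≈ 0.565 d; D_c ≈ 4.92 mg/L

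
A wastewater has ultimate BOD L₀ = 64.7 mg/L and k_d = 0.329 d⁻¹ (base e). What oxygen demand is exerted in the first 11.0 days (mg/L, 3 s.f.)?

y ≈ 63.0 mg/L

y_t = L₀(1 − e^(−k_d t)) = 64.7 × (1 − e^(−0.329×11.0))
= 64.7 × (1 − 0.02681) = 64.7 × 0.9732 = 62.97 mg/L.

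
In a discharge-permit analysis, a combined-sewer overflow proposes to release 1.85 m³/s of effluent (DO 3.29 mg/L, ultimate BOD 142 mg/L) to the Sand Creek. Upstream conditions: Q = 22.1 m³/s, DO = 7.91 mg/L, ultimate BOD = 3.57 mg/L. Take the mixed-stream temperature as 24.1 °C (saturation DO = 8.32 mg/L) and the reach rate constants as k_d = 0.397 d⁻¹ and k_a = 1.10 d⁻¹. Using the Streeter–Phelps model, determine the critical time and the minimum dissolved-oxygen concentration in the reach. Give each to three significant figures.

Mixed DO = (22.1×7.91 + 1.85×3.29)/(22.1+1.85) = 180.9/23.95 = 7.553 mg/L.
Mixed L₀ = (22.1×3.57 + 1.85×142)/(23.95) = 341.6/23.95 = 14.26 mg/L.
Initial deficit D₀ = C_s − DO₀ = 8.32 − 7.553 = 0.7669 mg/L.
t_c = (1/0.7030) ln[(1.10/0.397)(1 − 0.7669×0.7030/(0.397×14.26))] = 1.422 × ln(2.507) = 1.307 d.
D_c = (0.397/1.10) × 14.26 × e^(−0.397×1.307) = 0.3609 × 14.26 × 0.5951 = 3.063 mg/L.
Minimum DO = 8.32 − 3.063 = 5.257 mg/L.

t_c ≈ 1.31 d; minimum DO ≈ 5.26 mg/L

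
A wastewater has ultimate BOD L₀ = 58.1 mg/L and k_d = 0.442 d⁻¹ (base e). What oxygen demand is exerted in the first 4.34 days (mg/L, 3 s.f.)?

y ≈ 49.6 mg/L

y_t = L₀(1 − e^(−k_d t)) = 58.1 × (1 − e^(−0.442×4.34))
= 58.1 × (1 − 0.1469) = 58.1 × 0.8531 = 49.57 mg/L.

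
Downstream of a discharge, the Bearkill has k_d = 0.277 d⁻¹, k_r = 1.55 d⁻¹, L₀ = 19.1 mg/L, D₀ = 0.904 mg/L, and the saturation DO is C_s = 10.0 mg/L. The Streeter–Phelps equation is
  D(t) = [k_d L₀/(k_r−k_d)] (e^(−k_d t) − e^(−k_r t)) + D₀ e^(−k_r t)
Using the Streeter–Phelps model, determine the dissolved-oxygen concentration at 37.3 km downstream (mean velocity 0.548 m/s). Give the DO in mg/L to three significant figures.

Travel time t = x/v = 37.3 km / (0.548 m/s) = 37300 m / 0.548 m/s = 68070 s = 0.7878 d.
k_d L₀/(k_r−k_d) = 0.277×19.1/(1.55−0.277) = 5.291/1.273 = 4.156 mg/L.
e^(−k_d t) = e^(−0.277×0.7878) = 0.8039; e^(−k_r t) = e^(−1.55×0.7878) = 0.2949.
D = 4.156 × (0.8039 − 0.2949) + 0.904 × 0.2949 = 2.116 + 0.2666 = 2.382 mg/L.
DO = C_s − D = 10.0 − 2.382 = 7.618 mg/L.

DO ≈ 7.62 mg/L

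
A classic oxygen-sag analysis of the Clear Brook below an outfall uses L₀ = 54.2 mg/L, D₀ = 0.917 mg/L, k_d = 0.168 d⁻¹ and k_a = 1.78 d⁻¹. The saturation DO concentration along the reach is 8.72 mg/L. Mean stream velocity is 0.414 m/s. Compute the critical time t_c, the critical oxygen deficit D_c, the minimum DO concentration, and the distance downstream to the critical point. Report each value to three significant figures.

t_c ≈ 1.35 d; D_c ≈ 4.07 mg/L; min DO ≈ 4.65 mg/L; x_c ≈ 48.4 km

At the critical point dD/dt = 0, so k_d L₀ e^(−k_d t) = k_a D. Substituting D(t) from the Streeter–Phelps equation and solving for t gives
t_c = ln[(k_a/k_d)(1 − D₀(k_a−k_d)/(k_d L₀))] / (k_a−k_d).
Here k_a−k_d = 1.612 d⁻¹ and 1 − D₀(k_a−k_d)/(k_d L₀) = 1 − 0.917×1.612/(0.168×54.2) = 0.8377, so
t_c = ln(10.60 × 0.8377) / 1.612 = 2.183 / 1.612 = 1.354 d.
D_c = (k_d/k_a) L₀ e^(−k_d t_c) = (0.168/1.78) × 54.2 × e^(−0.168×1.354) = 0.09438 × 54.2 × 0.7965 = 4.074 mg/L.
Minimum DO = C_s − D_c = 8.72 − 4.074 = 4.646 mg/L.
x_c = v t_c = 0.414 m/s × 1.354 d × 86400 s/d = 48450 m ≈ 48.4 km.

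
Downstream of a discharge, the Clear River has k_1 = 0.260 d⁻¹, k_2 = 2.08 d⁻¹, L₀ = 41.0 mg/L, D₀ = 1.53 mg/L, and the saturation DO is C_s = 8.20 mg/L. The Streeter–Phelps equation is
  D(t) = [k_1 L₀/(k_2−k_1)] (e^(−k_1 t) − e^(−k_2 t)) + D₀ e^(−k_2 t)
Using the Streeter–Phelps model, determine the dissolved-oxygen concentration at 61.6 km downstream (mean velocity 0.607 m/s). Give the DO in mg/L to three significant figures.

Travel time t = x/v = 61.6 km / (0.607 m/s) = 61600 m / 0.607 m/s = 101500 s = 1.175 d.
k_1 L₀/(k_2−k_1) = 0.260×41.0/(2.08−0.260) = 10.66/1.820 = 5.857 mg/L.
e^(−k_1 t) = e^(−0.260×1.175) = 0.7368; e^(−k_2 t) = e^(−2.08×1.175) = 0.08689.
D = 5.857 × (0.7368 − 0.08689) + 1.53 × 0.08689 = 3.807 + 0.1329 = 3.940 mg/L.
DO = C_s − D = 8.20 − 3.940 = 4.260 mg/L.

DO ≈ 4.26 mg/L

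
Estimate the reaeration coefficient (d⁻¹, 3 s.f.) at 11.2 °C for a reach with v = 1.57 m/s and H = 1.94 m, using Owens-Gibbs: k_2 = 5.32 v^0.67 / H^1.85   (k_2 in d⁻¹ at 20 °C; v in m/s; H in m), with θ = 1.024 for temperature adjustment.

k_2(20) = 5.32 × 1.57^0.67 / 1.94^1.85 = 5.32 × 1.353 / 3.407 = 2.112 d⁻¹.
k_2(11.2) = 2.112 × 1.024^(11.2−20) = 2.112 × 0.8116 = 1.714 d⁻¹.

k_2 ≈ 1.71 d⁻¹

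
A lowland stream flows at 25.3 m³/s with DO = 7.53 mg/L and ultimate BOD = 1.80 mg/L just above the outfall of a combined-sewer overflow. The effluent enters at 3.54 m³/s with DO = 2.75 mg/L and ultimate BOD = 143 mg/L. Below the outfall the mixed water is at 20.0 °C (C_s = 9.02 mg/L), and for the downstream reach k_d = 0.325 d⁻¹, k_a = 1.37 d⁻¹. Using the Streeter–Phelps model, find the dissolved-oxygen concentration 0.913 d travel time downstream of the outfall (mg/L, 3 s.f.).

Mixed DO = (25.3×7.53 + 3.54×2.75)/(25.3+3.54) = 200.2/28.84 = 6.943 mg/L.
Mixed L₀ = (25.3×1.80 + 3.54×143)/(28.84) = 551.8/28.84 = 19.13 mg/L.
Initial deficit D₀ = C_s − DO₀ = 9.02 − 6.943 = 2.077 mg/L.
D(0.913) = [0.325×19.13/(1.37−0.325)](e^(−0.325×0.913) − e^(−1.37×0.913)) + 2.077 e^(−1.37×0.913)
= 5.950 × (0.7432 − 0.2863) + 2.077 × 0.2863 = 3.314 mg/L.
DO = 9.02 − 3.314 = 5.706 mg/L.

DO ≈ 5.71 mg/L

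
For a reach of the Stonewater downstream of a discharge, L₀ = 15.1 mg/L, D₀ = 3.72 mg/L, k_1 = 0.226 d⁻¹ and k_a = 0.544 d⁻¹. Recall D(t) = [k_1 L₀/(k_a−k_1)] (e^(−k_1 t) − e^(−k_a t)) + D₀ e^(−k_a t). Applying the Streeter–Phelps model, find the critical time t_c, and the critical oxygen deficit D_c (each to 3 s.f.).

With k_a/k_1 = 2.407 and 1 − D₀(k_a−k_1)/(k_1 L₀) = 0.6534,
t_c = ln(2.407 × 0.6534) / (0.544 − 0.226) = ln(1.573) / 0.3180 = 0.4528/0.3180 = 1.424 d.
D_c = (k_1/k_a) L₀ e^(−k_1 t_c) = (0.226/0.544) × 15.1 × e^(−0.226×1.424) = 0.4154 × 15.1 × 0.7249 = 4.547 mg/L.

t_c ≈ 1.42 d; D_c ≈ 4.55 mg/L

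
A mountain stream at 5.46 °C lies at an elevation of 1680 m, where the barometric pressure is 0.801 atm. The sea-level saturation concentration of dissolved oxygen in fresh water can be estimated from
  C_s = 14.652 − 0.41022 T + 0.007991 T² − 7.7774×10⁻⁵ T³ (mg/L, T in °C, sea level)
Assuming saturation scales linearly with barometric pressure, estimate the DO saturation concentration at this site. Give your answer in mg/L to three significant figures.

C_s ≈ 10.1 mg/L

At sea level: C_s = 14.652 − 0.41022×5.46 + 0.007991×5.46² − 7.7774×10⁻⁵×5.46³ = 12.64 mg/L.
Pressure correction: C_s' = 12.64 × 0.801 = 10.12 mg/L.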